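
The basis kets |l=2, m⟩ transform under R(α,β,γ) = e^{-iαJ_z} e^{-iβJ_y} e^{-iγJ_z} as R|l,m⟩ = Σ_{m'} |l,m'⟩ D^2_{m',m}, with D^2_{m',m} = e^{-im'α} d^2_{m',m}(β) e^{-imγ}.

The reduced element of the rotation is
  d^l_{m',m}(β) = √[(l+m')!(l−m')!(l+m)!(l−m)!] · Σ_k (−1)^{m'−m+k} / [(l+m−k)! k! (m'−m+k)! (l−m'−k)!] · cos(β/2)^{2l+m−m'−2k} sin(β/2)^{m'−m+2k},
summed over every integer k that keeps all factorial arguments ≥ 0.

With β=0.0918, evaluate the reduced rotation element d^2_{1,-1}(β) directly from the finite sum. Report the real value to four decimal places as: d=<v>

d^2_{1,-1}(β=0.0918) via the finite sum:
With c≡cos(β/2)=0.998947 and s≡sin(β/2)=0.045884, N=[6·1·1·6]^{1/2}=6.000000
The bounds max(0,m−m')=0 and min(l+m,l−m')=1 give 2 terms
  k=0: (−1)^2·6.0000/(2)·0.9989^2·0.0459^2 = +0.006303
  k=1: (−1)^3·6.0000/(6)·0.9989^0·0.0459^4 = -0.000004
d^2_{1,-1}(0.0918) = +0.006303 -0.000004 = +0.006298

d=0.0063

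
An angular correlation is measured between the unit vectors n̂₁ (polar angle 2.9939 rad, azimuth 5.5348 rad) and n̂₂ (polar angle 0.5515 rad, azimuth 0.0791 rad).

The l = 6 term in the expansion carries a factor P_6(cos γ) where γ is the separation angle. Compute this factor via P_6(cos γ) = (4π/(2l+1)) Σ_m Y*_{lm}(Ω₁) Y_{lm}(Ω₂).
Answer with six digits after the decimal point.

Term-by-term m-sum for l=6 (normalisation 4π/13 = 0.966644):
  m=-6: (-0.00000 + 0.00000j) × (0.00889 - 0.00457j) = 0.00000 + 0.00000j  (running Σ = 0.00000 + 0.00000j)
  m=-5: (0.00009 - 0.00006j) × (0.05194 - 0.02169j) = 0.00000 - 0.00001j  (running Σ = 0.00000 - 0.00001j)
  m=-4: (-0.00162 - 0.00024j) × (0.17839 - 0.05840j) = -0.00030 + 0.00005j  (running Σ = -0.00030 + 0.00005j)
  m=-3: (0.00995 + 0.01245j) × (0.38632 - 0.09343j) = 0.00501 + 0.00388j  (running Σ = 0.00471 + 0.00393j)
  m=-2: (0.00781 - 0.10534j) × (0.46882 - 0.07479j) = -0.00422 - 0.04997j  (running Σ = 0.00049 - 0.04604j)
  m=-1: (-0.31796 + 0.29525j) × (0.11067 - 0.00877j) = -0.03260 + 0.03547j  (running Σ = -0.03211 - 0.01058j)
  m=0: (0.79696 + 0.00000j) × (-0.40761 + 0.00000j) = -0.32485 + 0.00000j  (running Σ = -0.35695 - 0.01058j)
  m=1: (0.31796 + 0.29525j) × (-0.11067 - 0.00877j) = -0.03260 - 0.03547j  (running Σ = -0.38955 - 0.04604j)
  m=2: (0.00781 + 0.10534j) × (0.46882 + 0.07479j) = -0.00422 + 0.04997j  (running Σ = -0.39377 + 0.00393j)
  m=3: (-0.00995 + 0.01245j) × (-0.38632 - 0.09343j) = 0.00501 - 0.00388j  (running Σ = -0.38876 + 0.00005j)
  m=4: (-0.00162 + 0.00024j) × (0.17839 + 0.05840j) = -0.00030 - 0.00005j  (running Σ = -0.38906 - 0.00001j)
  m=5: (-0.00009 - 0.00006j) × (-0.05194 - 0.02169j) = 0.00000 + 0.00001j  (running Σ = -0.38906 + 0.00000j)
  m=6: (-0.00000 - 0.00000j) × (0.00889 + 0.00457j) = 0.00000 - 0.00000j  (running Σ = -0.38906 + 0.00000j)
Σ over m = -0.38906 + 0.00000j; ×(4π/13) → -0.37608 + 0.00000j. Real part: -0.376083

-0.376083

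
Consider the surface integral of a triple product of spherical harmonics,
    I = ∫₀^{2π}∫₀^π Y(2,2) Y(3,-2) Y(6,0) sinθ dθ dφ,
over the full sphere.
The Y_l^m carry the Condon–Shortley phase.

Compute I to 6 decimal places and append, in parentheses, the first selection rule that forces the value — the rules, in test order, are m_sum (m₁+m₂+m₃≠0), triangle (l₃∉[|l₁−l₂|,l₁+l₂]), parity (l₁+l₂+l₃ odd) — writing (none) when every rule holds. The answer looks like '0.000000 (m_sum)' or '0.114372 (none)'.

|2−3|≤6≤2+3 violated ⇒ I = 0

0.000000 (triangle)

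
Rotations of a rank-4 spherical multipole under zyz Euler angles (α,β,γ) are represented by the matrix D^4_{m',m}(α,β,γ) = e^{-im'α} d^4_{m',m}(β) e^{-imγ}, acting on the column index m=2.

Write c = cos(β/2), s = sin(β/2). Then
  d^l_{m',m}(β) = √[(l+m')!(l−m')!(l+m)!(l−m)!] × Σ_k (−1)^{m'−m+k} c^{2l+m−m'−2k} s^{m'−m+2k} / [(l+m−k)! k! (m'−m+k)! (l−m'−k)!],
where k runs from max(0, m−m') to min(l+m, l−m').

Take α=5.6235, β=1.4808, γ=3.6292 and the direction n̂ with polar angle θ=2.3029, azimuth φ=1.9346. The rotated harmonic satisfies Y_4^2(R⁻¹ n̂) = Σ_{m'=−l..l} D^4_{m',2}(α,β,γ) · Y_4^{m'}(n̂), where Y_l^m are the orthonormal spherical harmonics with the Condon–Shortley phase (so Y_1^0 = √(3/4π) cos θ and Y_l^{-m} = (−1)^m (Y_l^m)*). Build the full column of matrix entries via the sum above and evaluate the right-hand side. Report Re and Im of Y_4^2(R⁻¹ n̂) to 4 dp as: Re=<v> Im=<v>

Need the full column D^4_{m',2} for m'=−4..4 at α=5.6235, β=1.4808, γ=3.6292.
cos(β/2)=0.738199, sin(β/2)=0.674583
d^4_{-4,2}: single k=6 term ⇒ +0.271731;  D = -0.241975+0.123635i
d^4_{-3,2}: k∈[5..6] ⇒ +0.630787 -0.175585 = +0.455203;  D = -0.447240-0.084772i
d^4_{-2,2}: k∈[4..6] ⇒ +0.922416 -0.616228 +0.042883 = +0.349071;  D = -0.231165-0.261560i
d^4_{-1,2}: k∈[3..5] ⇒ +0.951674 -1.192076 +0.199094 = -0.041308;  D = +0.002646+0.041223i
d^4_{0,2}: k∈[2..4] ⇒ +0.698606 -1.555699 +0.487171 = -0.369922;  D = -0.207523+0.306230i
d^4_{1,2}: k∈[1..3] ⇒ +0.341889 -1.427511 +0.794717 = -0.290905;  D = -0.276544+0.090274i
d^4_{2,2}: k∈[0..2] ⇒ +0.088183 -0.883674 +0.922416 = +0.126925;  D = +0.119482+0.042825i
d^4_{3,2}: k∈[0..1] ⇒ -0.301518 +0.755368 = +0.453850;  D = +0.243748+0.382841i
d^4_{4,2}: single k=0 term ⇒ +0.389664;  D = -0.036082+0.387990i
Y_4^{m'}(θ=2.3029,φ=1.9346) and Σ D·Y over m':
  (-0.2420+0.1236i)·(+0.0156-0.1345i)  (-0.4472-0.0848i)·(-0.3054-0.1588i)  (-0.2312-0.2616i)·(-0.2940+0.2619i)  (+0.0026+0.0412i)·(+0.0107+0.0281i)  (-0.2075+0.3062i)·(-0.3615+0.0000i)  (-0.2765+0.0903i)·(-0.0107+0.0281i)  (+0.1195+0.0428i)·(-0.2940-0.2619i)  (+0.2437+0.3828i)·(+0.3054-0.1588i)  (-0.0361+0.3880i)·(+0.0156+0.1345i)
Y_4^2(R⁻¹ n̂) = +0.405328+0.064417i

Re=0.4053 Im=0.0644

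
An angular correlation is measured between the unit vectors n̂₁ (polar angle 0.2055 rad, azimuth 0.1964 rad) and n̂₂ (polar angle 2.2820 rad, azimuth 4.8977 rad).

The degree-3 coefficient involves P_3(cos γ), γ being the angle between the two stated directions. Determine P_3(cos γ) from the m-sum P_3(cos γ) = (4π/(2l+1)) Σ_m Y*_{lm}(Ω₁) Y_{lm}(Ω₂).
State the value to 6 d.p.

0.303496

Summing Y*_{l m}(θ₁,φ₁)·Y_{l m}(θ₂,φ₂) over m ∈ [−3, 3]; prefactor 4π/(2·3+1) = 1.795196:
  m=-3: Y*=0.00295 + 0.00197j  Y=-0.09573 - 0.15409j  product 0.00002 - 0.00064j
  m=-2: Y*=0.03849 + 0.01595j  Y=0.35687 - 0.13867j  product 0.01595 + 0.00035j
  m=-1: Y*=0.24525 + 0.04880j  Y=0.05099 + 0.27202j  product -0.00077 + 0.06920j
  m=+0: Y*=0.65459 + 0.00000j  Y=0.21183 + 0.00000j  product 0.13866 + 0.00000j
  m=+1: Y*=-0.24525 + 0.04880j  Y=-0.05099 + 0.27202j  product -0.00077 - 0.06920j
  m=+2: Y*=0.03849 - 0.01595j  Y=0.35687 + 0.13867j  product 0.01595 - 0.00035j
  m=+3: Y*=-0.00295 + 0.00197j  Y=0.09573 - 0.15409j  product 0.00002 + 0.00064j
Σ over m = 0.16906 - 0.00000j; ×(4π/7) → 0.30350 - 0.00000j. Real part: 0.303496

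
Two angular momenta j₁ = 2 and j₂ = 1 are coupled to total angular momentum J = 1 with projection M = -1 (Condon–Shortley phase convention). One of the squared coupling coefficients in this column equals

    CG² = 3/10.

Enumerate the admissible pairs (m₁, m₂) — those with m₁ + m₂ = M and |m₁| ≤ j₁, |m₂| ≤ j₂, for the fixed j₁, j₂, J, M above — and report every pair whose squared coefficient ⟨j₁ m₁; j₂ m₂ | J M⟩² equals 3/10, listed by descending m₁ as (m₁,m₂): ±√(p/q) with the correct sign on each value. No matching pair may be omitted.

(-1,0): −√(3/10)

Admissible pairs with m₁+m₂ = M = -1: (-2,1), (-1,0), (0,-1)
  (m₁,m₂)=(0,-1): CG² = 1/10, CG = +√(1/10)
  (m₁,m₂)=(-1,0): CG² = 3/10, CG = −√(3/10)   ← matches the target
  (m₁,m₂)=(-2,1): CG² = 3/5, CG = +√(3/5)
Pairs with CG² = 3/10: (-1,0): −√(3/10)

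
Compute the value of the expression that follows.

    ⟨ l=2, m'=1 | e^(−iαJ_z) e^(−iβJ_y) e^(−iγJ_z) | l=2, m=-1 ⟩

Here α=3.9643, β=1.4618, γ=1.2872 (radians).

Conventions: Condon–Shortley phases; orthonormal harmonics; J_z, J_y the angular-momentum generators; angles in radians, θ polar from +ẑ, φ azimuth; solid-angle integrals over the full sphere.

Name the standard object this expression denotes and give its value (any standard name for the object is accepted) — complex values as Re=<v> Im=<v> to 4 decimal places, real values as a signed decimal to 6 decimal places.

Wigner D-matrix element, Re=-0.4851 Im=-0.2430

This is a Wigner D-matrix element — the rotation-matrix element ⟨l m'| R(α,β,γ) |l m⟩ in the angular-momentum basis.
Split into d^2_{1,-1}(β=1.4618) × two z-phases.
c=cos(1.461800/2)=0.744574, s=sin(1.461800/2)=0.667540; N=√[6·1·1·6]=6.000000
k: max(0,(-1)−(1))=0 … min(2+(-1),2−(1))=1
  k=0: (−1)^2·6.0000/(2)·0.7446^2·0.6675^2 = +0.741125
  k=1: (−1)^3·6.0000/(6)·0.7446^0·0.6675^4 = -0.198568
d^2_{1,-1}(1.4618) = +0.741125 -0.198568 = +0.542557
D = (-0.680239+0.732990i)·(+0.542557)·(+0.279810+0.960055i) = -0.485073-0.243049i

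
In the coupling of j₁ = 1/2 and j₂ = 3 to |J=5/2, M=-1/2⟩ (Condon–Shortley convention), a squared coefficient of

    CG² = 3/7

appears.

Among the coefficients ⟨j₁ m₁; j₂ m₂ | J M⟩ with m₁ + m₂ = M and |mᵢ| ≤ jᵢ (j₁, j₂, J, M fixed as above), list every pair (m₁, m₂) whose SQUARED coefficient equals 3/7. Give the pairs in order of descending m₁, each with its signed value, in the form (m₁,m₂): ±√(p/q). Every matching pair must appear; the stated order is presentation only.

Admissible pairs with m₁+m₂ = M = -1/2: (-1/2,0), (1/2,-1)
  (m₁,m₂)=(1/2,-1): CG² = 4/7, CG = +√(4/7)
  (m₁,m₂)=(-1/2,0): CG² = 3/7, CG = −√(3/7)   ← matches the target
Pairs with CG² = 3/7: (-1/2,0): −√(3/7)

(-1/2,0): −√(3/7)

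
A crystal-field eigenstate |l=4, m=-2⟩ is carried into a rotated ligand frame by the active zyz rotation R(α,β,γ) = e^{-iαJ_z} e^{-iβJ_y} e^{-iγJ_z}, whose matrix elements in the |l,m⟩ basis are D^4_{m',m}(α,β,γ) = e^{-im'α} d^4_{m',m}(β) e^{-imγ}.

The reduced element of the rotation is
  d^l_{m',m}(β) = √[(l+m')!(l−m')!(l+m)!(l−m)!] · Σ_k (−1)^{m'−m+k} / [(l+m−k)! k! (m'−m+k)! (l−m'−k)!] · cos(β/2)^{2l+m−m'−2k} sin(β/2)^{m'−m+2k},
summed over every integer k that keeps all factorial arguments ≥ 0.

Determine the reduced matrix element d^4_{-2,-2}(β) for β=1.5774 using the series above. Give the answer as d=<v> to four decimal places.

d=0.2582

d^4_{-2,-2}(β=1.5774) via the finite sum:
c=cos(1.577400/2)=0.704768, s=sin(1.577400/2)=0.709438; N=√[2·720·2·720]=1440.000000
k: max(0,(-2)−(-2))=0 … min(4+(-2),4−(-2))=2
  k=0: (−1)^0·1440.0000/(1440)·0.7048^8·0.7094^0 = +0.060865
  k=1: (−1)^1·1440.0000/(120)·0.7048^6·0.7094^2 = -0.740095
  k=2: (−1)^2·1440.0000/(96)·0.7048^4·0.7094^4 = +0.937418
d^4_{-2,-2}(1.5774) = +0.060865 -0.740095 +0.937418 = +0.258189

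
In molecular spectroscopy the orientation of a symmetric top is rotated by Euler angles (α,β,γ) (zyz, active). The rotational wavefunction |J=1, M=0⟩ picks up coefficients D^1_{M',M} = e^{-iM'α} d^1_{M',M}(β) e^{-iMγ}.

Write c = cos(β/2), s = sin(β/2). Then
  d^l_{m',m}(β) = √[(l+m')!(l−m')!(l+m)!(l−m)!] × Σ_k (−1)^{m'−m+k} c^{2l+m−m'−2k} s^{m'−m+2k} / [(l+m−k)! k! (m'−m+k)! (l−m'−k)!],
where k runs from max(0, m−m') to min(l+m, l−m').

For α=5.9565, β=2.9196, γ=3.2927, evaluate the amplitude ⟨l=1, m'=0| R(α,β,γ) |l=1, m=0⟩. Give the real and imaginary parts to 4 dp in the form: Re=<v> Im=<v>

Re=-0.9755 Im=0.0000

Split into d^1_{0,0}(β=2.9196) × two z-phases.
Half-angle: c=0.110769, s=0.993846. N=√(1·1·1·1)=1.000000
The bounds max(0,m−m')=0 and min(l+m,l−m')=1 give 2 terms
  k=0: (−1)^0·1.0000/(1)·0.1108^2·0.9938^0 = +0.012270
  k=1: (−1)^1·1.0000/(1)·0.1108^0·0.9938^2 = -0.987730
d^1_{0,0}(2.9196) = +0.012270 -0.987730 = -0.975461
Phases: e^{-i·(0)·5.9565}=+1.000000+0.000000i, e^{-i·(0)·3.2927}=+1.000000+0.000000i ⇒ D=-0.975461+0.000000i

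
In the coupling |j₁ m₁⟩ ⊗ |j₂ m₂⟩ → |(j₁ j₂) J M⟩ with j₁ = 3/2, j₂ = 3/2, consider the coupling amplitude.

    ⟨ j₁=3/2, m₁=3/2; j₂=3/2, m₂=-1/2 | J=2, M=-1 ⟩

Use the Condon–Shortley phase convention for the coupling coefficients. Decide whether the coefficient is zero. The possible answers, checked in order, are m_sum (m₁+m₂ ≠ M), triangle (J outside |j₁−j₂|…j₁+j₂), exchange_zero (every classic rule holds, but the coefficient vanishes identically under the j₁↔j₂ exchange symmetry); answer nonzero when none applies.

m-sum: m₁+m₂ = 3/2+(-1/2) = 1, M = -1  ✗ ⇒ coefficient is 0

m_sum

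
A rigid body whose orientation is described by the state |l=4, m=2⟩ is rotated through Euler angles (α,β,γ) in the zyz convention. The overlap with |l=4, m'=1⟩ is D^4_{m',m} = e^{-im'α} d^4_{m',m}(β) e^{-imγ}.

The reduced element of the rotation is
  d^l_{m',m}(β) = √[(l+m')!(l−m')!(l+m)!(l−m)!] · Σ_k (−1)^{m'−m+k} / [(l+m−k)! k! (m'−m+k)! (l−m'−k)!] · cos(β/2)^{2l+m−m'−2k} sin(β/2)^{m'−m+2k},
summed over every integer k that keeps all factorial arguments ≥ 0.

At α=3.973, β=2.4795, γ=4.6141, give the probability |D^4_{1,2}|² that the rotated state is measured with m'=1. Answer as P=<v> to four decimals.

Split into d^4_{1,2}(β=2.4795) × two z-phases.
Half-angle: c=0.325033, s=0.945703. N=√(120·6·720·2)=1018.233765
The bounds max(0,m−m')=1 and min(l+m,l−m')=3 give 3 terms
  k=1: (−1)^0·1018.2338/(240)·0.3250^7·0.9457^1 = +0.001538
  k=2: (−1)^1·1018.2338/(48)·0.3250^5·0.9457^3 = -0.065089
  k=3: (−1)^2·1018.2338/(72)·0.3250^3·0.9457^5 = +0.367341
d^4_{1,2}(2.4795) = +0.001538 -0.065089 +0.367341 = +0.303790
|D^4_{1,2}|² = |d^4_{1,2}(β)|² = (+0.303790)² = 0.092288 (the z-rotation phases have unit modulus)

P=0.0923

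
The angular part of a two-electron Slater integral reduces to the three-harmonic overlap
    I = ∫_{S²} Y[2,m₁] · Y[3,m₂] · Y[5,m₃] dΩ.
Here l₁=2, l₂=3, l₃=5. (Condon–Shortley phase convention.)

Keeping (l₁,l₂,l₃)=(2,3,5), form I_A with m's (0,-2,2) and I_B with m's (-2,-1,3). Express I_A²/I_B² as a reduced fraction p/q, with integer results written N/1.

9/10

Shared (l₁,l₂,l₃)=(2,3,5): N and (l;000)² cancel in I_A²/I_B².
A: Δ = 0!·4!·6!/11! = 1/2310; Racah Σ t=0..0: t=0:+1/480 = 1/480; ⇒ 3j(2 3 5; 0 -2 2)² = 3/110, sgn -1
B: Δ = 0!·4!·6!/11! = 1/2310; Racah Σ t=0..0: t=0:+1/1152 = 1/1152; ⇒ 3j(2 3 5; -2 -1 3)² = 1/33, sgn +1
I_A²/I_B² = (3/110)/(1/33) = 9/10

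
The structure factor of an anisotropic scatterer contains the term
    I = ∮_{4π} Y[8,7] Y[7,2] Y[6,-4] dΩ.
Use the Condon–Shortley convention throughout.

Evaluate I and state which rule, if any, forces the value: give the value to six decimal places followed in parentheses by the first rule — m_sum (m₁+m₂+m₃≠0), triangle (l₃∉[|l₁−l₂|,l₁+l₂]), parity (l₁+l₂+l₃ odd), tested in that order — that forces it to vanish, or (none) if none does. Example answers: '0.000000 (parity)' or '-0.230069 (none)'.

Σmᵢ = 5 ≠ 0, so the φ-integral vanishes; I = 0

0.000000 (m_sum)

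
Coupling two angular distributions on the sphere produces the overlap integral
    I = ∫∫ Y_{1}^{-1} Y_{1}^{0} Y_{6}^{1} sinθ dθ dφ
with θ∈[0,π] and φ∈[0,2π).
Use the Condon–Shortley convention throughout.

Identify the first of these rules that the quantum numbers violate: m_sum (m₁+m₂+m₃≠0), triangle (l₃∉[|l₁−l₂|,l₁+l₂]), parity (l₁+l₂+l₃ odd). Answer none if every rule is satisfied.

Σmᵢ = 0  ✓
l₃∈[|l₁−l₂|,l₁+l₂]=[0,2] required, l₃=6 fails  ✗
Σlᵢ = 8 ⇒ even

triangle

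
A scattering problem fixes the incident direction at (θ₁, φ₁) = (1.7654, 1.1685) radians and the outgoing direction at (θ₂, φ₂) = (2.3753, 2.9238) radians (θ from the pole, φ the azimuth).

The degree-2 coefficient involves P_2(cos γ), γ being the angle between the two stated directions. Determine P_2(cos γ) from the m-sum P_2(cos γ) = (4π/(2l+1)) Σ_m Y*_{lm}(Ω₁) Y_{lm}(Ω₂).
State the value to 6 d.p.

-0.499684

Term-by-term m-sum for l=2 (normalisation 4π/5 = 2.513274):
  m=-2: (-0.257828, 0.267921) × (0.168413, 0.078379) = (-0.064421, 0.024913)  (running Σ = (-0.064421, 0.024913))
  m=-1: (-0.057388, -0.134872) × (0.376874, 0.083403) = (-0.010379, -0.055616)  (running Σ = (-0.074801, -0.030703))
  m=0: (-0.280009, -0.000000) × (0.175769, 0.000000) = (-0.049217, -0.000000)  (running Σ = (-0.124017, -0.030703))
  m=1: (0.057388, -0.134872) × (-0.376874, 0.083403) = (-0.010379, 0.055616)  (running Σ = (-0.134397, 0.024913))
  m=2: (-0.257828, -0.267921) × (0.168413, -0.078379) = (-0.064421, -0.024913)  (running Σ = (-0.198818, 0.000000))
Total Σ_m = (-0.198818, 0.000000). Multiply by 2.513274: (-0.499684, 0.000000). P_2(cos γ) = -0.499684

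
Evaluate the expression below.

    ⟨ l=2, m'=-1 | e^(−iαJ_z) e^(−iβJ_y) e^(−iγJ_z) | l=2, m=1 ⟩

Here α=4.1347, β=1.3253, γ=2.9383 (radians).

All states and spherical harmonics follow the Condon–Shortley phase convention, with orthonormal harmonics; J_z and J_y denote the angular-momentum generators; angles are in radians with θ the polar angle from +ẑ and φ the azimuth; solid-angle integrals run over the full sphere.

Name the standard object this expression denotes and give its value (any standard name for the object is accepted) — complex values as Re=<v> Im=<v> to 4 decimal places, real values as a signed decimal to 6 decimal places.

This is a Wigner D-matrix element — the rotation-matrix element ⟨l m'| R(α,β,γ) |l m⟩ in the angular-momentum basis.
First d^2_{-1,1}(β=1.3253), then the phase factors e^{-i(-1)α} and e^{-i(1)γ}:
Half-angle: c=0.788365, s=0.615208. N=√(1·6·6·1)=6.000000
Admissible k: 2..3 (factorial args all ≥0)
  k=2: (−1)^0·6.0000/(2)·0.7884^2·0.6152^2 = +0.705699
  k=3: (−1)^1·6.0000/(6)·0.7884^0·0.6152^4 = -0.143248
d^2_{-1,1}(1.3253) = +0.705699 -0.143248 = +0.562452
D = (-0.546089-0.837727i)·(+0.562452)·(-0.979407-0.201895i) = +0.205695+0.523490i

Wigner D-matrix element, Re=0.2057 Im=0.5235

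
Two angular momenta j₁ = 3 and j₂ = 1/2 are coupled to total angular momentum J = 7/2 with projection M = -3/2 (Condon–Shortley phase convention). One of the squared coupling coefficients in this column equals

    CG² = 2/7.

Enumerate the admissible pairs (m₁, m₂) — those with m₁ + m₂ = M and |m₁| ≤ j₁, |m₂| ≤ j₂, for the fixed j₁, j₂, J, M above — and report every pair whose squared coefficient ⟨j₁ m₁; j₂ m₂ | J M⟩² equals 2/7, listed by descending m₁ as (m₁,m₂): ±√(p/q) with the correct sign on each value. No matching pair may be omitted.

Admissible pairs with m₁+m₂ = M = -3/2: (-2,1/2), (-1,-1/2)
  (m₁,m₂)=(-1,-1/2): CG² = 5/7, CG = +√(5/7)
  (m₁,m₂)=(-2,1/2): CG² = 2/7, CG = +√(2/7)   ← matches the target
Pairs with CG² = 2/7: (-2,1/2): +√(2/7)

(-2,1/2): +√(2/7)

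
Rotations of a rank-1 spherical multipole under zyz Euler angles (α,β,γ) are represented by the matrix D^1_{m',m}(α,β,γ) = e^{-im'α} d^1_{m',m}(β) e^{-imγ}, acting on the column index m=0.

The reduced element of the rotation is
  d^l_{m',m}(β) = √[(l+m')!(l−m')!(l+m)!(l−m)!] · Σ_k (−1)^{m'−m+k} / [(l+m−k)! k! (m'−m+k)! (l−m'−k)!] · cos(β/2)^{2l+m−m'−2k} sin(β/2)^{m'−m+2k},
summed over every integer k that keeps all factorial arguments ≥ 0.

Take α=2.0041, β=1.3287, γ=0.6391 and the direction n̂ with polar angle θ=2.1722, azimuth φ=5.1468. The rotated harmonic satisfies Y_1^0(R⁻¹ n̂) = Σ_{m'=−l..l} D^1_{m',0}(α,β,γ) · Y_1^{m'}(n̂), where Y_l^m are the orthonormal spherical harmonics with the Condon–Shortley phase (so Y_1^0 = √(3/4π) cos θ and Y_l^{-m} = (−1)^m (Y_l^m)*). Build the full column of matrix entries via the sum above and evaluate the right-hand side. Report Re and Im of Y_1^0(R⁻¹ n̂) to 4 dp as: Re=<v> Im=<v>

Need the full column D^1_{m',0} for m'=−1..1 at α=2.0041, β=1.3287, γ=0.6391.
cos(β/2)=0.787318, sin(β/2)=0.616548
d^1_{-1,0}: single k=1 term ⇒ +0.686486;  D = -0.288236+0.623043i
d^1_{0,0}: k∈[0..1] ⇒ +0.619869 -0.380131 = +0.239738;  D = +0.239738+0.000000i
d^1_{1,0}: single k=0 term ⇒ -0.686486;  D = +0.288236+0.623043i
Y_1^{m'}(θ=2.1722,φ=5.1468) and Σ D·Y over m':
  (-0.2882+0.6230i)·(+0.1199+0.2584i)  (+0.2397+0.0000i)·(-0.2765+0.0000i)  (+0.2882+0.6230i)·(-0.1199+0.2584i)
Y_1^0(R⁻¹ n̂) = -0.457400+0.000000i

Re=-0.4574 Im=0.0000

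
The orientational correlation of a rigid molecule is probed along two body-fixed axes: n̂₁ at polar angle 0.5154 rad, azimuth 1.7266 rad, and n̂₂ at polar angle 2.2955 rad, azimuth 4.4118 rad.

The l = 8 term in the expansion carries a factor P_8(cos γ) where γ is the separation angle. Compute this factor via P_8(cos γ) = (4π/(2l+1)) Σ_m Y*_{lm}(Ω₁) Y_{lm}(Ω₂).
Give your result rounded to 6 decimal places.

-0.404084

Summing Y*_{l m}(θ₁,φ₁)·Y_{l m}(θ₂,φ₂) over m ∈ [−8, 8]; prefactor 4π/(2·8+1) = 0.739198:
  [-8]  conj(Y_{8,-8})(Ω₁) = 0.00057 + 0.00170j ; Y_{8,-8}(Ω₂) = -0.03769 + 0.03420j ; Δ = -0.00008 - 0.00004j
  [-7]  conj(Y_{8,-7})(Ω₁) = 0.01124 - 0.00586j ; Y_{8,-7}(Ω₂) = -0.15520 - 0.09163j ; Δ = -0.00228 - 0.00012j
  [-6]  conj(Y_{8,-6})(Ω₁) = -0.03320 - 0.04496j ; Y_{8,-6}(Ω₂) = 0.08551 - 0.36073j ; Δ = -0.01906 + 0.00813j
  [-5]  conj(Y_{8,-5})(Ω₁) = -0.12082 + 0.12238j ; Y_{8,-5}(Ω₂) = 0.45443 - 0.03088j ; Δ = -0.05113 + 0.05934j
  [-4]  conj(Y_{8,-4})(Ω₁) = 0.30107 + 0.21640j ; Y_{8,-4}(Ω₂) = 0.08143 + 0.21092j ; Δ = -0.02113 + 0.08112j
  [-3]  conj(Y_{8,-3})(Ω₁) = 0.23245 - 0.46056j ; Y_{8,-3}(Ω₂) = 0.17044 - 0.13476j ; Δ = -0.02245 - 0.10982j
  [-2]  conj(Y_{8,-2})(Ω₁) = -0.30373 - 0.09783j ; Y_{8,-2}(Ω₂) = 0.29495 + 0.20229j ; Δ = -0.06979 - 0.09030j
  [-1]  conj(Y_{8,-1})(Ω₁) = 0.03594 - 0.22882j ; Y_{8,-1}(Ω₂) = 0.01764 - 0.05691j ; Δ = -0.01239 - 0.00608j
  [+0]  conj(Y_{8,0})(Ω₁) = -0.41101 + 0.00000j ; Y_{8,0}(Ω₂) = 0.36508 + 0.00000j ; Δ = -0.15005 + 0.00000j
  [+1]  conj(Y_{8,1})(Ω₁) = -0.03594 - 0.22882j ; Y_{8,1}(Ω₂) = -0.01764 - 0.05691j ; Δ = -0.01239 + 0.00608j
  [+2]  conj(Y_{8,2})(Ω₁) = -0.30373 + 0.09783j ; Y_{8,2}(Ω₂) = 0.29495 - 0.20229j ; Δ = -0.06979 + 0.09030j
  [+3]  conj(Y_{8,3})(Ω₁) = -0.23245 - 0.46056j ; Y_{8,3}(Ω₂) = -0.17044 - 0.13476j ; Δ = -0.02245 + 0.10982j
  [+4]  conj(Y_{8,4})(Ω₁) = 0.30107 - 0.21640j ; Y_{8,4}(Ω₂) = 0.08143 - 0.21092j ; Δ = -0.02113 - 0.08112j
  [+5]  conj(Y_{8,5})(Ω₁) = 0.12082 + 0.12238j ; Y_{8,5}(Ω₂) = -0.45443 - 0.03088j ; Δ = -0.05113 - 0.05934j
  [+6]  conj(Y_{8,6})(Ω₁) = -0.03320 + 0.04496j ; Y_{8,6}(Ω₂) = 0.08551 + 0.36073j ; Δ = -0.01906 - 0.00813j
  [+7]  conj(Y_{8,7})(Ω₁) = -0.01124 - 0.00586j ; Y_{8,7}(Ω₂) = 0.15520 - 0.09163j ; Δ = -0.00228 + 0.00012j
  [+8]  conj(Y_{8,8})(Ω₁) = 0.00057 - 0.00170j ; Y_{8,8}(Ω₂) = -0.03769 - 0.03420j ; Δ = -0.00008 + 0.00004j
Accumulated sum -0.54665 + 0.00000j; after 4π/(2l+1) scaling, -0.40408 + 0.00000j ⇒ P_8 = -0.404084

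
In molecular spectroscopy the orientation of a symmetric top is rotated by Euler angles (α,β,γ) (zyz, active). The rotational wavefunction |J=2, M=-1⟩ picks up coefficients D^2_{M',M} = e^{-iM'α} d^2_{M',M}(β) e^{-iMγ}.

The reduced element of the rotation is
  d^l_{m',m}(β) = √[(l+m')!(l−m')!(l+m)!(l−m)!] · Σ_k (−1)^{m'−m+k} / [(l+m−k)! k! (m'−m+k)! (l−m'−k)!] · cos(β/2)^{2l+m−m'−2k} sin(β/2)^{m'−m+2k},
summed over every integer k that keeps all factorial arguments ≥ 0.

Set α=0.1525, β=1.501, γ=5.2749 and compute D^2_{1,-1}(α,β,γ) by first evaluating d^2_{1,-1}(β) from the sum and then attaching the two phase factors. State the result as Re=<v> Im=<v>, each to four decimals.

First d^2_{1,-1}(β=1.5010), then the phase factors e^{-i(1)α} and e^{-i(-1)γ}:
With c≡cos(β/2)=0.731348 and s≡sin(β/2)=0.682005, N=[6·1·1·6]^{1/2}=6.000000
The bounds max(0,m−m')=0 and min(l+m,l−m')=1 give 2 terms
  k=0: (−1)^2·6.0000/(2)·0.7313^2·0.6820^2 = +0.746352
  k=1: (−1)^3·6.0000/(6)·0.7313^0·0.6820^4 = -0.216346
d^2_{1,-1}(1.5010) = +0.746352 -0.216346 = +0.530006
Phases: e^{-i·(1)·0.1525}=+0.988394-0.151910i, e^{-i·(-1)·5.2749}=+0.533312-0.845919i ⇒ D=+0.211271-0.486077i

Re=0.2113 Im=-0.4861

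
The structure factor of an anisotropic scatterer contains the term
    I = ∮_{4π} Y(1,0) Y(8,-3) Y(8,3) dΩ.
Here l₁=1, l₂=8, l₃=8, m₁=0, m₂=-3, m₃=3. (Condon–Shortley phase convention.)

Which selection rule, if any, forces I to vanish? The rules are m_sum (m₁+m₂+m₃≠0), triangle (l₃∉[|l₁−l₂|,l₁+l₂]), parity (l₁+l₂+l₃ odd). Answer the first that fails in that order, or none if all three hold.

m₁+m₂+m₃ = 0 − 3 + 3 = 0  ✓
triangle: |1−8|=7 ≤ l₃=8 ≤ 1+8=9  ✓
parity: l₁+l₂+l₃ = 17 is odd  ✗

parity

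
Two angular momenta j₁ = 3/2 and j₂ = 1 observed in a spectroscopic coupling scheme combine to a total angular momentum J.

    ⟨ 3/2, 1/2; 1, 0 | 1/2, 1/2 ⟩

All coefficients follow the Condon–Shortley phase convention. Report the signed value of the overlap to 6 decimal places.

-0.577350

j₁+j₂−J=2  J+j₁−j₂=1  J−j₁+j₂=0  j₁+j₂+J+1=4
(j₁±m₁, j₂±m₂, J±M) = (2,1,1,1,1,0)
P² = 1/3
sum k=1..1:
  [1] −1/1 = -1
S = -1
C² = P²·S² = 1/3 ; C = -0.577350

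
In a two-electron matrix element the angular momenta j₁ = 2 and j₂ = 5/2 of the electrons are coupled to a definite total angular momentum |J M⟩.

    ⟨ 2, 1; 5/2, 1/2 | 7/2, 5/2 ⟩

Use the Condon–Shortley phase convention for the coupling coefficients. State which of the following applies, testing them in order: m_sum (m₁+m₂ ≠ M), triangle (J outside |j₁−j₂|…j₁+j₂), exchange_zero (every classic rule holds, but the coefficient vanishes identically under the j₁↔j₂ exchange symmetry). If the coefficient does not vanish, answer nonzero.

m-sum: m₁+m₂ = 1+1/2 = 3/2, M = 5/2  ✗ ⇒ coefficient is 0

m_sum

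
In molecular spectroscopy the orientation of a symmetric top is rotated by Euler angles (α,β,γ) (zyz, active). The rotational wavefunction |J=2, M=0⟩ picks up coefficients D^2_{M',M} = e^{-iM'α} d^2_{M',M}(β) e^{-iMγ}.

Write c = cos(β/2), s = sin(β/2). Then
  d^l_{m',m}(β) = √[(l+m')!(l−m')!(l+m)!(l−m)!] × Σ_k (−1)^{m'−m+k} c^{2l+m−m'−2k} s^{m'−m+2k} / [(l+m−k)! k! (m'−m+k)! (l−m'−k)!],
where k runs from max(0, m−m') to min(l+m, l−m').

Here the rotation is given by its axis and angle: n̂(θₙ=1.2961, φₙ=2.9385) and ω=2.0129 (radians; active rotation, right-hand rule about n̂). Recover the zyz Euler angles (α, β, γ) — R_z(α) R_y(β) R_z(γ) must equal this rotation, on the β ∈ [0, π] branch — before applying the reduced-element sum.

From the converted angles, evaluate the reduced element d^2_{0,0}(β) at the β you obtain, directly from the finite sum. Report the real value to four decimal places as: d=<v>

d=-0.3437

Axis–angle → zyz. n̂ = (sinθₙcosφₙ, sinθₙsinφₙ, cosθₙ) = (-0.942726, +0.194137, +0.271255), ω = 2.0129.
R = I cosω + sinω [n̂]ₓ + (1−cosω) n̂n̂ᵀ gives
  R = [+0.841126, -0.506495, -0.189654; -0.016146, -0.374028, +0.927277; -0.540597, -0.776895, -0.322783]
β = atan2(√(R₁₃²+R₂₃²), R₃₃) = 1.899464; α = atan2(R₂₃, R₁₃) mod 2π = 1.772542; γ = atan2(R₃₂, −R₃₁) mod 2π = 5.320320
d^2_{0,0}(β=1.8995) via the finite sum:
c=cos(1.899464/2)=0.581901, s=sin(1.899464/2)=0.813260; N=√[2·2·2·2]=4.000000
The bounds max(0,m−m')=0 and min(l+m,l−m')=2 give 3 terms
  k=0: (−1)^0·4.0000/(4)·0.5819^4·0.8133^0 = +0.114656
  k=1: (−1)^1·4.0000/(1)·0.5819^2·0.8133^2 = -0.895811
  k=2: (−1)^2·4.0000/(4)·0.5819^0·0.8133^4 = +0.437438
d^2_{0,0}(1.8995) = +0.114656 -0.895811 +0.437438 = -0.343717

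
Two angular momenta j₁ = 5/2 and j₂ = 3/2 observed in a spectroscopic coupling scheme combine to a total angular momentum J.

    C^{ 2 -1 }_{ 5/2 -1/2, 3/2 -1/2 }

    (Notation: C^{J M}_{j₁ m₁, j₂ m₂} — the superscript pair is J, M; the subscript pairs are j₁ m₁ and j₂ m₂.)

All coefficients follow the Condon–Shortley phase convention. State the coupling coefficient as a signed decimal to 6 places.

-0.545545  (= −√(25/84))

√[5·2!3!1!/7! · 2!3!1!2!1!3!] = √(12/7)
  +(−1)^0/∏(0,2,3,1,0,0)! = 1/12  (running 1/12)
  +(−1)^1/∏(1,1,2,0,1,1)! = -1/2  (running -5/12)
⟨..|..⟩ = √(12/7)·(-5/12) = -0.545545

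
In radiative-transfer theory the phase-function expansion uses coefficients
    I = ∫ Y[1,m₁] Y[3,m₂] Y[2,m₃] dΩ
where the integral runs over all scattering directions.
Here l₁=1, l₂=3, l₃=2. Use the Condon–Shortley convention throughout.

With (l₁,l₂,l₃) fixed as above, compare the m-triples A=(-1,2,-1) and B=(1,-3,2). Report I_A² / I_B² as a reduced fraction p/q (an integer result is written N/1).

Same 1,3,2: normalisation and zero-m 3j drop out of the ratio.
A: Δ: 2! 0! 4! / 7! → 1/105; sum: t=2:+1/12 = 1/12; 3j²(1 3 2; -1 2 -1) = Δ·Π!·Σ² = 2/21  (sign -1)
B: Δ: 2! 0! 4! / 7! → 1/105; sum: t=0:+1/48 = 1/48; 3j²(1 3 2; 1 -3 2) = Δ·Π!·Σ² = 1/7  (sign +1)
I_A²/I_B² = (2/21)/(1/7) = 2/3

2/3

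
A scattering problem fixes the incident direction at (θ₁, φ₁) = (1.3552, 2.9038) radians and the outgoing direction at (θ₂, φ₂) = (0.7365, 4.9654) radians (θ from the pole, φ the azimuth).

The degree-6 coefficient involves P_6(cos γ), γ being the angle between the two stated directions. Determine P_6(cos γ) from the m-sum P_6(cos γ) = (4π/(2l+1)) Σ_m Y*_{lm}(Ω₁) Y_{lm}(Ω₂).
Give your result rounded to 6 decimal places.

Addition theorem: P_6(cos γ) = (4π/13) Σ_m Y*_{lm}(Ω₁) Y_{lm}(Ω₂), m = −6…6:
  term(m=-6) = +0.018264+0.003641i   from Y*(Ω₁)=+0.060252-0.415400i, Y(Ω₂)=-0.002338+0.044307i
  term(m=-5) = -0.034259+0.041714i   from Y*(Ω₁)=-0.118656+0.295503i, Y(Ω₂)=+0.161651+0.051023i
  term(m=-4) = +0.022569+0.054530i   from Y*(Ω₁)=-0.093685+0.131332i, Y(Ω₂)=+0.193935-0.310191i
  term(m=-3) = -0.143339-0.014148i   from Y*(Ω₁)=+0.245217-0.212216i, Y(Ω₂)=-0.305672-0.322231i
  term(m=-2) = -0.006606+0.009883i   from Y*(Ω₁)=+0.067785-0.034910i, Y(Ω₂)=-0.136366+0.075567i
  term(m=-1) = +0.046886+0.087733i   from Y*(Ω₁)=-0.309259+0.074958i, Y(Ω₂)=-0.078252-0.302655i
  term(m=+0) = +0.013678+0.000000i   from Y*(Ω₁)=-0.052902-0.000000i, Y(Ω₂)=-0.258548+0.000000i
  term(m=+1) = +0.046886-0.087733i   from Y*(Ω₁)=+0.309259+0.074958i, Y(Ω₂)=+0.078252-0.302655i
  term(m=+2) = -0.006606-0.009883i   from Y*(Ω₁)=+0.067785+0.034910i, Y(Ω₂)=-0.136366-0.075567i
  term(m=+3) = -0.143339+0.014148i   from Y*(Ω₁)=-0.245217-0.212216i, Y(Ω₂)=+0.305672-0.322231i
  term(m=+4) = +0.022569-0.054530i   from Y*(Ω₁)=-0.093685-0.131332i, Y(Ω₂)=+0.193935+0.310191i
  term(m=+5) = -0.034259-0.041714i   from Y*(Ω₁)=+0.118656+0.295503i, Y(Ω₂)=-0.161651+0.051023i
  term(m=+6) = +0.018264-0.003641i   from Y*(Ω₁)=+0.060252+0.415400i, Y(Ω₂)=-0.002338-0.044307i
Σ over m = -0.179288+0.000000i; ×(4π/13) → -0.173308+0.000000i. Real part: -0.173308

-0.173308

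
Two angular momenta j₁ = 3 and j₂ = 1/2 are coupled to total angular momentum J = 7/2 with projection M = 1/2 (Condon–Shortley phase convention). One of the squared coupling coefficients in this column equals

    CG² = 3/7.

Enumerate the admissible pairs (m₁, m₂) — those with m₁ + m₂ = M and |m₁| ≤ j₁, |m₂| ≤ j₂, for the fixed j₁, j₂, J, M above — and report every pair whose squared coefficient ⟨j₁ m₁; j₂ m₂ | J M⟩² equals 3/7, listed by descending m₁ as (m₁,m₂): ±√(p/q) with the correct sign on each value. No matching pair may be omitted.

(1,-1/2): +√(3/7)

Admissible pairs with m₁+m₂ = M = 1/2: (0,1/2), (1,-1/2)
  (m₁,m₂)=(1,-1/2): CG² = 3/7, CG = +√(3/7)   ← matches the target
  (m₁,m₂)=(0,1/2): CG² = 4/7, CG = +√(4/7)
Pairs with CG² = 3/7: (1,-1/2): +√(3/7)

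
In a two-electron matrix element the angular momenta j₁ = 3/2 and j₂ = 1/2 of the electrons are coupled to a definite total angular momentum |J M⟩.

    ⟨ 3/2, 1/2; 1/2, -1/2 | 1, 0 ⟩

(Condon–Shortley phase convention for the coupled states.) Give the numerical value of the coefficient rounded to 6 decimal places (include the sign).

+√(1/2) = +0.707107

√[3·1!2!0!/4! · 2!1!0!1!1!1!] = √(1/2)
  +(−1)^0/∏(0,1,1,0,1,0)! = 1  (running 1)
⟨..|..⟩ = √(1/2)·(1) = +0.707107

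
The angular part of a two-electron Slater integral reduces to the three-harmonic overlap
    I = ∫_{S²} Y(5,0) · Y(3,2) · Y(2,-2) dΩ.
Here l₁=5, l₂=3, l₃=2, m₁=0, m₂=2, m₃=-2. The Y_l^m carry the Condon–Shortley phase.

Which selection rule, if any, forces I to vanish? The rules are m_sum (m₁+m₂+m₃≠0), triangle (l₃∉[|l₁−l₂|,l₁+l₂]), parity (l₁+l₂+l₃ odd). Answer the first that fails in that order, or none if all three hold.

Σmᵢ = 0  ✓
l₃∈[|l₁−l₂|,l₁+l₂]=[2,8], have l₃=2  ✓
Σlᵢ = 10 ⇒ even  ✓

none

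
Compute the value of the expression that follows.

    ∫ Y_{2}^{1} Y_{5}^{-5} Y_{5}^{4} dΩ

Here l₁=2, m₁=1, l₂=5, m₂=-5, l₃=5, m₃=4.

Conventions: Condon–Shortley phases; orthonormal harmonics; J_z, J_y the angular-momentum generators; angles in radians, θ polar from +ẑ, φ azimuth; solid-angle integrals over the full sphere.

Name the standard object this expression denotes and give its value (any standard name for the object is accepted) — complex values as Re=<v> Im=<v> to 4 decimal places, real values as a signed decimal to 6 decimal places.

Gaunt coefficient, -0.187924

This is a Gaunt coefficient — the integral of a triple product of spherical harmonics over the sphere.
Checks pass: Σm=0; 12 even; l₃=5∈[3,7].
(2·2+1)(2·5+1)(2·5+1) = 605
Δ: 2! 2! 8! / 13! → 1/38610
sum: t=0:+1/2880 t=1:−1/576 t=2:+1/2880 = -1/960
3j²(2 5 5; 0 0 0) = Δ·Π!·Σ² = 10/429  (sign +1)
sum: t=0:+1/80640 = 1/80640
3j²(2 5 5; 1 -5 4) = Δ·Π!·Σ² = 9/286  (sign -1)
combine: 4πI² = 605·10/429·9/286 = 75/169
take √, sign -1: I = -0.18792404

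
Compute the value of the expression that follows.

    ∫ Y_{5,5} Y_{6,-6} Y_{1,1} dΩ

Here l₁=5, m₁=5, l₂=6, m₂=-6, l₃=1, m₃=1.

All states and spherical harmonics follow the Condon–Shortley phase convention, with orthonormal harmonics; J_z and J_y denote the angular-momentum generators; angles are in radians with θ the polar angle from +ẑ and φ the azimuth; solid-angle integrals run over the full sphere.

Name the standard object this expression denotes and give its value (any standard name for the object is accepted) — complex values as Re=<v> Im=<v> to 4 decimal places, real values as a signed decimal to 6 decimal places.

Gaunt coefficient, +0.331940

This is a Gaunt coefficient — the integral of a triple product of spherical harmonics over the sphere.
m-sum 0 ✓  L=12 even ✓  1≤1≤11 ✓
Π(2lᵢ+1) = 11×13×3 = 429
triangle coeff Δ(5,6,1) = 1/858
Σ_t [5,5]: t=5:−1/14400 = -1/14400
(3j)²=6/143 [(5 6 1; 0 0 0)], sign=+1
Σ_t [0,0]: t=0:+1/7257600 = 1/7257600
(3j)²=1/13 [(5 6 1; 5 -6 1)], sign=+1
⇒ 4πI² = 18/13
I = (+1)√(18/13/(4π)) = 0.33194004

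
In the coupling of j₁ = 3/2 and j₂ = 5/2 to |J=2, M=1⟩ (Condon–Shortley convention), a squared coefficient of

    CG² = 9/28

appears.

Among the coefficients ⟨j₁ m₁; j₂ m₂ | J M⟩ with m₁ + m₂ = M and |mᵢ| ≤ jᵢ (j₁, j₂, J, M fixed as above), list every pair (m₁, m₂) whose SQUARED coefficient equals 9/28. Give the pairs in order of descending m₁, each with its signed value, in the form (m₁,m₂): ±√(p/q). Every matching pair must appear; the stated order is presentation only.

(3/2,-1/2): +√(9/28)

Admissible pairs with m₁+m₂ = M = 1: (-3/2,5/2), (-1/2,3/2), (1/2,1/2), (3/2,-1/2)
  (m₁,m₂)=(3/2,-1/2): CG² = 9/28, CG = +√(9/28)   ← matches the target
  (m₁,m₂)=(1/2,1/2): CG² = 25/84, CG = −√(25/84)
  (m₁,m₂)=(-1/2,3/2): CG² = 1/42, CG = +√(1/42)
  (m₁,m₂)=(-3/2,5/2): CG² = 5/14, CG = +√(5/14)
Pairs with CG² = 9/28: (3/2,-1/2): +√(9/28)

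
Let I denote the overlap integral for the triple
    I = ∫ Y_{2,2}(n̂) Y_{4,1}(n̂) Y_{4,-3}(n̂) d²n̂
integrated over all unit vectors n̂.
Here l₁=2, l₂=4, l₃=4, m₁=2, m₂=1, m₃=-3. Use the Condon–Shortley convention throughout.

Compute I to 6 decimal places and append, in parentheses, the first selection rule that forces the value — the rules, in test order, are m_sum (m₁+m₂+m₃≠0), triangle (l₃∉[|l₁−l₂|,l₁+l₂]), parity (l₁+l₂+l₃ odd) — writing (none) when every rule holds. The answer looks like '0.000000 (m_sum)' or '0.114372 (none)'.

0.159270 (none)

Rules hold: Σm=0, L=10 even, 2≤4≤6.
N = 5·9·9 = 405
Δ = 2!·2!·6!/11! = 1/13860
Racah Σ t=0..2: t=0:+1/192 t=1:−1/36 t=2:+1/192 = -5/288
⇒ 3j(2 4 4; 0 0 0)² = 20/693, sgn -1
Racah Σ t=0..0: t=0:+1/480 = 1/480
⇒ 3j(2 4 4; 2 1 -3)² = 3/110, sgn -1
4πI² = N·(3j₀)²·(3jₘ)² = 270/847
I = +1·√(0.318772/4π) = 0.15927046
No selection rule forces the value: the integral is nonzero (none).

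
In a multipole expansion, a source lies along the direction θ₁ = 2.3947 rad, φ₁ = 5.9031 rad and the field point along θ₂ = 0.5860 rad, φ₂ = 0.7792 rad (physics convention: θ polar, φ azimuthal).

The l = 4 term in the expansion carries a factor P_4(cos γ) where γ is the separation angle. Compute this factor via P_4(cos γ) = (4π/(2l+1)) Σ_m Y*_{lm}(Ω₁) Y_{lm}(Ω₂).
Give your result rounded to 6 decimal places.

-0.224519

Summing Y*_{l m}(θ₁,φ₁)·Y_{l m}(θ₂,φ₂) over m ∈ [−4, 4]; prefactor 4π/(2·4+1) = 1.396263:
  term(m=-4) = -0.000293+0.003891i   from Y*(Ω₁)=+0.004754-0.094145i, Y(Ω₂)=-0.041382-0.001026i
  term(m=-3) = +0.047953-0.016761i   from Y*(Ω₁)=-0.120195+0.261706i, Y(Ω₂)=-0.122385-0.127023i
  term(m=-2) = -0.114794-0.123775i   from Y*(Ω₁)=+0.309859-0.294606i, Y(Ω₂)=+0.004894-0.394802i
  term(m=-1) = -0.029409+0.067385i   from Y*(Ω₁)=-0.168479+0.067309i, Y(Ω₂)=+0.288323-0.284771i
  term(m=+0) = +0.032287+0.000000i   from Y*(Ω₁)=-0.317978-0.000000i, Y(Ω₂)=-0.101540+0.000000i
  term(m=+1) = -0.029409-0.067385i   from Y*(Ω₁)=+0.168479+0.067309i, Y(Ω₂)=-0.288323-0.284771i
  term(m=+2) = -0.114794+0.123775i   from Y*(Ω₁)=+0.309859+0.294606i, Y(Ω₂)=+0.004894+0.394802i
  term(m=+3) = +0.047953+0.016761i   from Y*(Ω₁)=+0.120195+0.261706i, Y(Ω₂)=+0.122385-0.127023i
  term(m=+4) = -0.000293-0.003891i   from Y*(Ω₁)=+0.004754+0.094145i, Y(Ω₂)=-0.041382+0.001026i
Σ over m = -0.160800+0.000000i; ×(4π/9) → -0.224519+0.000000i. Real part: -0.224519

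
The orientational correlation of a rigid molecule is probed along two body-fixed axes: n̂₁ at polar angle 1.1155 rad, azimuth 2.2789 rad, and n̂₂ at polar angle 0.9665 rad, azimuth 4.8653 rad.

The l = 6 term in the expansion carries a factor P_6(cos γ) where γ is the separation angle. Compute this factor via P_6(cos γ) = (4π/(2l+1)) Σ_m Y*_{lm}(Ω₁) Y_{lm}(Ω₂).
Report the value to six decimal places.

0.265654

Addition theorem: P_6(cos γ) = (4π/13) Σ_m Y*_{lm}(Ω₁) Y_{lm}(Ω₂), m = −6…6:
  m=-6: (0.11342 + 0.22677j) × (-0.09118 + 0.11912j) = -0.03735 - 0.00717j  (running Σ = -0.03735 - 0.00717j)
  m=-5: (0.16703 - 0.39626j) × (0.24836 + 0.25894j) = 0.14409 - 0.05516j  (running Σ = 0.10674 - 0.06233j)
  m=-4: (-0.24922 + 0.07961j) × (0.34171 - 0.23967j) = -0.06608 + 0.08693j  (running Σ = 0.04066 + 0.02460j)
  m=-3: (-0.15411 - 0.09523j) × (-0.05033 - 0.10192j) = -0.00195 + 0.02050j  (running Σ = 0.03871 + 0.04510j)
  m=-2: (0.05043 + 0.32362j) × (0.28849 - 0.09108j) = 0.04403 + 0.08877j  (running Σ = 0.08273 + 0.13387j)
  m=-1: (-0.04582 + 0.05351j) × (-0.03655 - 0.23715j) = 0.01436 + 0.00891j  (running Σ = 0.09710 + 0.14278j)
  m=0: (0.33028 + 0.00000j) × (0.24411 + 0.00000j) = 0.08062 + 0.00000j  (running Σ = 0.17772 + 0.14278j)
  m=1: (0.04582 + 0.05351j) × (0.03655 - 0.23715j) = 0.01436 - 0.00891j  (running Σ = 0.19209 + 0.13387j)
  m=2: (0.05043 - 0.32362j) × (0.28849 + 0.09108j) = 0.04403 - 0.08877j  (running Σ = 0.23611 + 0.04510j)
  m=3: (0.15411 - 0.09523j) × (0.05033 - 0.10192j) = -0.00195 - 0.02050j  (running Σ = 0.23416 + 0.02460j)
  m=4: (-0.24922 - 0.07961j) × (0.34171 + 0.23967j) = -0.06608 - 0.08693j  (running Σ = 0.16808 - 0.06233j)
  m=5: (-0.16703 - 0.39626j) × (-0.24836 + 0.25894j) = 0.14409 + 0.05516j  (running Σ = 0.31217 - 0.00717j)
  m=6: (0.11342 - 0.22677j) × (-0.09118 - 0.11912j) = -0.03735 + 0.00717j  (running Σ = 0.27482 - 0.00000j)
Σ over m = 0.27482 - 0.00000j; ×(4π/13) → 0.26565 - 0.00000j. Real part: 0.265654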